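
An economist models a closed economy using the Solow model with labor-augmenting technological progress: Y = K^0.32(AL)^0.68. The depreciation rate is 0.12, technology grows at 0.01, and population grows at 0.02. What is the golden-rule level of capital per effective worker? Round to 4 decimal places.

k_gold ≈ 3.0473

The effective depreciation rate is n + g + δ = 0.02 + 0.01 + 0.12 = 0.15.
Golden rule sets MPK = n+g+δ: 0.32·k^(0.32−1) = 0.15, so k_gold = (0.32/0.15)^(1/0.68) ≈ 3.0473.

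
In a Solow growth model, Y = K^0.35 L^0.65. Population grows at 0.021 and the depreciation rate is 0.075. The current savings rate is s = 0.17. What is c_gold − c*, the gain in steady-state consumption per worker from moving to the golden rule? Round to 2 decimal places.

Δc ≈ 0.18

The effective depreciation rate is n + δ = 0.021 + 0.075 = 0.096.
Current steady state (s = 0.17): k* = (0.17/0.096)^(1/0.65) ≈ 2.4089, y* = 2.4089^0.35 ≈ 1.3603, c* = (1−0.17)·1.3603 ≈ 1.1290.
Setting f'(k) = n+δ gives 0.35·k^(0.35−1) = 0.096, hence k_gold = (0.35/0.096)^(1/0.65) ≈ 7.3165.
y_gold = 7.3165^0.35 ≈ 2.0068, c_gold = y_gold − 0.096·k_gold ≈ 1.3044.
Gain: Δc = 1.3044 − 1.1290 ≈ 0.1754.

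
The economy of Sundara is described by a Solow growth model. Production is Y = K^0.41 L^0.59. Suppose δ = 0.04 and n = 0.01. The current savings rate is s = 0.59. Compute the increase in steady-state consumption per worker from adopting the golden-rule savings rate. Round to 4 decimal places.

Break-even investment rate: n + δ = 0.01 + 0.04 = 0.05.
Current steady state (s = 0.59): k* = (0.59/0.05)^(1/0.59) ≈ 65.5766, y* = 65.5766^0.41 ≈ 5.5573, c* = (1−0.59)·5.5573 ≈ 2.2785.
Golden rule sets MPK = n+δ: 0.41·k^(0.41−1) = 0.05, so k_gold = (0.41/0.05)^(1/0.59) ≈ 35.3865.
y_gold = 35.3865^0.41 ≈ 4.3154, c_gold = y_gold − 0.05·k_gold ≈ 2.5461.
Gain: Δc = 2.5461 − 2.2785 ≈ 0.2676.

Δc ≈ 0.2676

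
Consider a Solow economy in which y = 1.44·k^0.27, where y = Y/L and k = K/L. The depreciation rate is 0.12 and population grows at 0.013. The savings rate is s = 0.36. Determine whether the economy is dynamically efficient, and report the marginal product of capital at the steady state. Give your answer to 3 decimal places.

Capital per worker breaks even when investment replaces (n + δ)·k; here n + δ = 0.133.
Steady-state k*: s·A·k^0.27 = 0.133·k gives k* = (0.36·1.44/0.133)^(1/0.73) ≈ 6.4466.
MPK = 0.27·1.44·6.4466^(-0.73) ≈ 0.0998.
MPK < n+δ = 0.133, so the economy is dynamically inefficient (over-saving).

dynamically inefficient; MPK ≈ 0.100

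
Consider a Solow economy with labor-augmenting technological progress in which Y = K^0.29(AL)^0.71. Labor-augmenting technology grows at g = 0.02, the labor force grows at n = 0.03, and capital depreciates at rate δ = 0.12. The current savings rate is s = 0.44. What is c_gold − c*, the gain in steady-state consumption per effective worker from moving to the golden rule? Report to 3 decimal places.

The effective depreciation rate is n + g + δ = 0.03 + 0.02 + 0.12 = 0.17.
Current steady state (s = 0.44): k* = (0.44/0.17)^(1/0.71) ≈ 3.8168, y* = 3.8168^0.29 ≈ 1.4747, c* = (1−0.44)·1.4747 ≈ 0.8258.
Golden rule sets MPK = n+g+δ: 0.29·k^(0.29−1) = 0.17, so k_gold = (0.29/0.17)^(1/0.71) ≈ 2.1217.
y_gold = 2.1217^0.29 ≈ 1.2438, c_gold = y_gold − 0.17·k_gold ≈ 0.8831.
Gain: Δc = 0.8831 − 0.8258 ≈ 0.0573.

Δc ≈ 0.057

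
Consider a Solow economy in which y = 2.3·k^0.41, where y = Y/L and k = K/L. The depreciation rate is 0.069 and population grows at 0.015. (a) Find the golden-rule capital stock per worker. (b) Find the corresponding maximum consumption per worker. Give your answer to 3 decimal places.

Break-even investment rate: n + δ = 0.015 + 0.069 = 0.084.
At the golden rule the marginal product of capital equals n+δ: 0.41·2.3·k^(0.41−1) = 0.084. Solving, k_gold = (0.41·2.3/0.084)^(1/0.59) ≈ 60.2636.
y_gold = 2.3·60.2636^0.41 ≈ 12.3467; c_gold = y_gold − 0.084·k_gold ≈ 7.2845.

(a) k_gold ≈ 60.264; (b) c_gold ≈ 7.285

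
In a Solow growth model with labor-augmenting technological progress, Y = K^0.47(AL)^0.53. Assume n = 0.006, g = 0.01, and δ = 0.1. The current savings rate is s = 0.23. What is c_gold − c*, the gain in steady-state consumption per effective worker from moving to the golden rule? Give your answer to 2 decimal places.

Δc ≈ 0.42

Capital per effective worker breaks even when investment replaces (n + g + δ)·k; here n + g + δ = 0.116.
Current steady state (s = 0.23): k* = (0.23/0.116)^(1/0.53) ≈ 3.6382, y* = 3.6382^0.47 ≈ 1.8349, c* = (1−0.23)·1.8349 ≈ 1.4129.
Setting f'(k) = n+g+δ gives 0.47·k^(0.47−1) = 0.116, hence k_gold = (0.47/0.116)^(1/0.53) ≈ 14.0117.
y_gold = 14.0117^0.47 ≈ 3.4582, c_gold = y_gold − 0.116·k_gold ≈ 1.8328.
Gain: Δc = 1.8328 − 1.4129 ≈ 0.4200.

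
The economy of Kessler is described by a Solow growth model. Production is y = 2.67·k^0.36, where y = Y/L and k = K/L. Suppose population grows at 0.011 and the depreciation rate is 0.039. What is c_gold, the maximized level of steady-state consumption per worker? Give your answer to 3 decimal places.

Capital per worker breaks even when investment replaces (n + δ)·k; here n + δ = 0.05.
At the golden rule the marginal product of capital equals n+δ: 0.36·2.67·k^(0.36−1) = 0.05. Solving, k_gold = (0.36·2.67/0.05)^(1/0.64) ≈ 101.3925.
y_gold = 2.67·101.3925^0.36 ≈ 14.0823.
c_gold = y_gold − (n+δ)·k_gold = 14.0823 − 0.05·101.3925 ≈ 9.0127.

c_gold ≈ 9.013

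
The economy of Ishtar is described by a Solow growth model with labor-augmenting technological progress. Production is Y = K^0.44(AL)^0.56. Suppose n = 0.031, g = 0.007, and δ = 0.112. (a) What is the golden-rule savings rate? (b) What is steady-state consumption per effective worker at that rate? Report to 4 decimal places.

(a) s_gold = 0.4400; (b) c_gold ≈ 1.3044

The effective depreciation rate is n + g + δ = 0.031 + 0.007 + 0.112 = 0.15.
For Cobb-Douglas, s_gold equals capital's share: s_gold = 0.44.
Golden rule sets MPK = n+g+δ: 0.44·k^(0.44−1) = 0.15, so k_gold = (0.44/0.15)^(1/0.56) ≈ 6.8324.
y_gold = 6.8324^0.44 ≈ 2.3292; c_gold = (1−0.44)·y_gold ≈ 1.3044.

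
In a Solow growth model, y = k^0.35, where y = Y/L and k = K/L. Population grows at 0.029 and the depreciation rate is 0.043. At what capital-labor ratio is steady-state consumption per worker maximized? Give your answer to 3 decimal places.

Break-even investment rate: n + δ = 0.029 + 0.043 = 0.072.
Maximizing c = f(k) − (n+δ)·k gives f'(k) = n+δ, i.e. 0.35·k^(0.35−1) = 0.072, so k_gold = (0.35/0.072)^(1/0.65) ≈ 11.3898.

k_gold ≈ 11.390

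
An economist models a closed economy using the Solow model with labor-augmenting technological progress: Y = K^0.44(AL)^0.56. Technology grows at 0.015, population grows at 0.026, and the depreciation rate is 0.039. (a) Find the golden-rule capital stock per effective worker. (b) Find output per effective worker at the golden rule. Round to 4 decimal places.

The effective depreciation rate is n + g + δ = 0.026 + 0.015 + 0.039 = 0.08.
Setting f'(k) = n+g+δ gives 0.44·k^(0.44−1) = 0.08, hence k_gold = (0.44/0.08)^(1/0.56) ≈ 20.9931.
y_gold = 20.9931^0.44 ≈ 3.8169.

(a) k_gold ≈ 20.9931; (b) y_gold ≈ 3.8169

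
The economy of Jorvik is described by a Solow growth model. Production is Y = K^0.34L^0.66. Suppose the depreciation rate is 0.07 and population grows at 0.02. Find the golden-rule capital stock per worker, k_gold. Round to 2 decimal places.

Capital per worker breaks even when investment replaces (n + δ)·k; here n + δ = 0.09.
Golden rule sets MPK = n+δ: 0.34·k^(0.34−1) = 0.09, so k_gold = (0.34/0.09)^(1/0.66) ≈ 7.4920.

k_gold ≈ 7.49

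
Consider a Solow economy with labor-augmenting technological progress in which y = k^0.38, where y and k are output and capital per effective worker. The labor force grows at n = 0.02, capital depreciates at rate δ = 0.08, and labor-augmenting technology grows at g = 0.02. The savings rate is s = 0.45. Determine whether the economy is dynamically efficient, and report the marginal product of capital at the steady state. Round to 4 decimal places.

Break-even investment rate: n + g + δ = 0.02 + 0.02 + 0.08 = 0.12.
Steady-state k*: s·k^0.38 = 0.12·k gives k* = (0.45/0.12)^(1/0.62) ≈ 8.4306.
MPK = 0.38·8.4306^(-0.62) ≈ 0.1013.
MPK < n+g+δ = 0.12, so the economy is dynamically inefficient (over-saving).

dynamically inefficient; MPK ≈ 0.1013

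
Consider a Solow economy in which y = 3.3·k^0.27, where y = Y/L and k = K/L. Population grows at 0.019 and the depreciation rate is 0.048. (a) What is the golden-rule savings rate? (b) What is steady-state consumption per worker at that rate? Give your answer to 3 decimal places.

The effective depreciation rate is n + δ = 0.019 + 0.048 = 0.067.
For Cobb-Douglas, s_gold equals capital's share: s_gold = 0.27.
Golden rule sets MPK = n+δ: 0.27·3.3·k^(0.27−1) = 0.067, so k_gold = (0.27·3.3/0.067)^(1/0.73) ≈ 34.6303.
y_gold = 3.3·34.6303^0.27 ≈ 8.5934; c_gold = (1−0.27)·y_gold ≈ 6.2732.

(a) s_gold = 0.270; (b) c_gold ≈ 6.273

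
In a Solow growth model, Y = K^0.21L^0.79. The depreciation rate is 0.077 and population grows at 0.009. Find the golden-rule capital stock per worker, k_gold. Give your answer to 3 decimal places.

k_gold ≈ 3.096

Capital per worker breaks even when investment replaces (n + δ)·k; here n + δ = 0.086.
Maximizing c = f(k) − (n+δ)·k gives f'(k) = n+δ, i.e. 0.21·k^(0.21−1) = 0.086, so k_gold = (0.21/0.086)^(1/0.79) ≈ 3.0959.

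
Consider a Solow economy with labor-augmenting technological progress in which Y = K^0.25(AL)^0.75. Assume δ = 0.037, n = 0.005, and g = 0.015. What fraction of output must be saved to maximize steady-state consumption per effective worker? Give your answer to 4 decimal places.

s_gold = 0.2500

n + g + δ = 0.005 + 0.015 + 0.037 = 0.057.
At the golden rule MPK = n+g+δ, and in any Cobb-Douglas steady state s = (n+g+δ)·k/y = MPK·k/y = capital's share 0.25.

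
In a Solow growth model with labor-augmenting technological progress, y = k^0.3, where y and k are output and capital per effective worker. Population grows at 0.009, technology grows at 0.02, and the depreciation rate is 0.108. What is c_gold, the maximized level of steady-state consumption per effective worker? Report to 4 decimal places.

c_gold ≈ 0.9795

Capital per effective worker breaks even when investment replaces (n + g + δ)·k; here n + g + δ = 0.137.
At the golden rule the marginal product of capital equals n+g+δ: 0.3·k^(0.3−1) = 0.137. Solving, k_gold = (0.3/0.137)^(1/0.7) ≈ 3.0640.
y_gold = 3.0640^0.3 ≈ 1.3992.
c_gold = y_gold − (n+g+δ)·k_gold = 1.3992 − 0.137·3.0640 ≈ 0.9795.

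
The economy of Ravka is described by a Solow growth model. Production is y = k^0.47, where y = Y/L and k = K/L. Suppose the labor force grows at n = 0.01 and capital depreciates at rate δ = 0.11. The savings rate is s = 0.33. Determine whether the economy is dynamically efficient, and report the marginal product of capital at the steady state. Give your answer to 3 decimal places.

Break-even investment rate: n + δ = 0.01 + 0.11 = 0.12.
Steady-state k*: s·k^0.47 = 0.12·k gives k* = (0.33/0.12)^(1/0.53) ≈ 6.7442.
MPK = 0.47·6.7442^(-0.53) ≈ 0.1709.
MPK > n+δ = 0.12, so the economy is dynamically efficient (under-saving).

dynamically efficient; MPK ≈ 0.171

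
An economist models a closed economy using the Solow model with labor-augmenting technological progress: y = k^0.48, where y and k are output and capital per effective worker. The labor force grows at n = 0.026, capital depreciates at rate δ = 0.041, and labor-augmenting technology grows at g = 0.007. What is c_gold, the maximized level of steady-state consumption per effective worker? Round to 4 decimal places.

c_gold ≈ 2.9211

n + g + δ = 0.026 + 0.007 + 0.041 = 0.074.
Setting f'(k) = n+g+δ gives 0.48·k^(0.48−1) = 0.074, hence k_gold = (0.48/0.074)^(1/0.52) ≈ 36.4382.
y_gold = 36.4382^0.48 ≈ 5.6176.
c_gold = y_gold − (n+g+δ)·k_gold = 5.6176 − 0.074·36.4382 ≈ 2.9211.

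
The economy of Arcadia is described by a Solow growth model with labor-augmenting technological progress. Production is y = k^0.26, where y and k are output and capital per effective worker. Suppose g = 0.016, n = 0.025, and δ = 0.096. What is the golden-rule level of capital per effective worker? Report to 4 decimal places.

k_gold ≈ 2.3769

Break-even investment rate: n + g + δ = 0.025 + 0.016 + 0.096 = 0.137.
Setting f'(k) = n+g+δ gives 0.26·k^(0.26−1) = 0.137, hence k_gold = (0.26/0.137)^(1/0.74) ≈ 2.3769.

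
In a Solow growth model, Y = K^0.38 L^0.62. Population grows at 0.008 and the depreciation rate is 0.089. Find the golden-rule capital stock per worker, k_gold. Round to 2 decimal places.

n + δ = 0.008 + 0.089 = 0.097.
Maximizing c = f(k) − (n+δ)·k gives f'(k) = n+δ, i.e. 0.38·k^(0.38−1) = 0.097, so k_gold = (0.38/0.097)^(1/0.62) ≈ 9.0463.

k_gold ≈ 9.05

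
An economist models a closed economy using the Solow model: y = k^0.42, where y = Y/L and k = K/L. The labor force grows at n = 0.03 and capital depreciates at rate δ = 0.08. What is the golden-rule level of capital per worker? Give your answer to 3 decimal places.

k_gold ≈ 10.074

Capital per worker breaks even when investment replaces (n + δ)·k; here n + δ = 0.11.
Setting f'(k) = n+δ gives 0.42·k^(0.42−1) = 0.11, hence k_gold = (0.42/0.11)^(1/0.58) ≈ 10.0740.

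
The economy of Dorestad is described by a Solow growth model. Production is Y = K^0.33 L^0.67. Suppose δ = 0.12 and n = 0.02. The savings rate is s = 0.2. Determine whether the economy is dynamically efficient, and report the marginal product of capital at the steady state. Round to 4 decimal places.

dynamically efficient; MPK ≈ 0.2310

Capital per worker breaks even when investment replaces (n + δ)·k; here n + δ = 0.14.
Steady-state k*: s·k^0.33 = 0.14·k gives k* = (0.2/0.14)^(1/0.67) ≈ 1.7029.
MPK = 0.33·1.7029^(-0.67) ≈ 0.2310.
MPK > n+δ = 0.14, so the economy is dynamically efficient (under-saving).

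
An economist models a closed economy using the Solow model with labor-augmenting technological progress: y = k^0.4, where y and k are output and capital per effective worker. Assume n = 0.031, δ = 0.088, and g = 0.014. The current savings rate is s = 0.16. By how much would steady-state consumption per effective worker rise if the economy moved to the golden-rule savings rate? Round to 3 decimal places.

Break-even investment rate: n + g + δ = 0.031 + 0.014 + 0.088 = 0.133.
Current steady state (s = 0.16): k* = (0.16/0.133)^(1/0.6) ≈ 1.3608, y* = 1.3608^0.4 ≈ 1.1311, c* = (1−0.16)·1.1311 ≈ 0.9501.
At the golden rule the marginal product of capital equals n+g+δ: 0.4·k^(0.4−1) = 0.133. Solving, k_gold = (0.4/0.133)^(1/0.6) ≈ 6.2663.
y_gold = 6.2663^0.4 ≈ 2.0836, c_gold = y_gold − 0.133·k_gold ≈ 1.2501.
Gain: Δc = 1.2501 − 0.9501 ≈ 0.3000.

Δc ≈ 0.300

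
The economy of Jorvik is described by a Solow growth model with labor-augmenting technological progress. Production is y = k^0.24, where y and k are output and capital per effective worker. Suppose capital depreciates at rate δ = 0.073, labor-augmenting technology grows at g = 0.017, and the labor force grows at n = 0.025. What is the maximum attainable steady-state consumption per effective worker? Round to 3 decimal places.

c_gold ≈ 0.959

The effective depreciation rate is n + g + δ = 0.025 + 0.017 + 0.073 = 0.115.
Golden rule sets MPK = n+g+δ: 0.24·k^(0.24−1) = 0.115, so k_gold = (0.24/0.115)^(1/0.76) ≈ 2.6328.
y_gold = 2.6328^0.24 ≈ 1.2615.
c_gold = y_gold − (n+g+δ)·k_gold = 1.2615 − 0.115·2.6328 ≈ 0.9588.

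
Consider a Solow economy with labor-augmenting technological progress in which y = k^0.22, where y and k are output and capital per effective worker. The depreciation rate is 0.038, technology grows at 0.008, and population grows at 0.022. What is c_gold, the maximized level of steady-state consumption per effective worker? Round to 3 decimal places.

Capital per effective worker breaks even when investment replaces (n + g + δ)·k; here n + g + δ = 0.068.
At the golden rule the marginal product of capital equals n+g+δ: 0.22·k^(0.22−1) = 0.068. Solving, k_gold = (0.22/0.068)^(1/0.78) ≈ 4.5054.
y_gold = 4.5054^0.22 ≈ 1.3926.
c_gold = y_gold − (n+g+δ)·k_gold = 1.3926 − 0.068·4.5054 ≈ 1.0862.

c_gold ≈ 1.086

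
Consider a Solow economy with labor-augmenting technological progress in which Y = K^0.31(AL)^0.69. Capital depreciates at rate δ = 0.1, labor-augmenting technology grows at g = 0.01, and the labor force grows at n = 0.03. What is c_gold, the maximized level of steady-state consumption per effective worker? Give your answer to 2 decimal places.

n + g + δ = 0.03 + 0.01 + 0.1 = 0.14.
Maximizing c = f(k) − (n+g+δ)·k gives f'(k) = n+g+δ, i.e. 0.31·k^(0.31−1) = 0.14, so k_gold = (0.31/0.14)^(1/0.69) ≈ 3.1647.
y_gold = 3.1647^0.31 ≈ 1.4292.
c_gold = y_gold − (n+g+δ)·k_gold = 1.4292 − 0.14·3.1647 ≈ 0.9862.

c_gold ≈ 0.99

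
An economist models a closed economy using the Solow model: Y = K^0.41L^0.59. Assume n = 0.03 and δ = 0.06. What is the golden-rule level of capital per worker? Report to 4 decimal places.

k_gold ≈ 13.0669

Break-even investment rate: n + δ = 0.03 + 0.06 = 0.09.
Setting f'(k) = n+δ gives 0.41·k^(0.41−1) = 0.09, hence k_gold = (0.41/0.09)^(1/0.59) ≈ 13.0669.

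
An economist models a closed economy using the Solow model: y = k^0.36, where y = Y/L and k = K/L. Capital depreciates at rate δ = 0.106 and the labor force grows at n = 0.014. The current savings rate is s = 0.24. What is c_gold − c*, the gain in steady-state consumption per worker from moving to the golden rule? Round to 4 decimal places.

Capital per worker breaks even when investment replaces (n + δ)·k; here n + δ = 0.12.
Current steady state (s = 0.24): k* = (0.24/0.12)^(1/0.64) ≈ 2.9537, y* = 2.9537^0.36 ≈ 1.4768, c* = (1−0.24)·1.4768 ≈ 1.1224.
Maximizing c = f(k) − (n+δ)·k gives f'(k) = n+δ, i.e. 0.36·k^(0.36−1) = 0.12, so k_gold = (0.36/0.12)^(1/0.64) ≈ 5.5655.
y_gold = 5.5655^0.36 ≈ 1.8552, c_gold = y_gold − 0.12·k_gold ≈ 1.1873.
Gain: Δc = 1.1873 − 1.1224 ≈ 0.0649.

Δc ≈ 0.0649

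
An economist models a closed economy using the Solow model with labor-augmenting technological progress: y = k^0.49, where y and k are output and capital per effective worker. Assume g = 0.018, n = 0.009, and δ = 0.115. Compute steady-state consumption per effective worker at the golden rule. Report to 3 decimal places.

c_gold ≈ 1.676

n + g + δ = 0.009 + 0.018 + 0.115 = 0.142.
Maximizing c = f(k) − (n+g+δ)·k gives f'(k) = n+g+δ, i.e. 0.49·k^(0.49−1) = 0.142, so k_gold = (0.49/0.142)^(1/0.51) ≈ 11.3428.
y_gold = 11.3428^0.49 ≈ 3.2871.
c_gold = y_gold − (n+g+δ)·k_gold = 3.2871 − 0.142·11.3428 ≈ 1.6764.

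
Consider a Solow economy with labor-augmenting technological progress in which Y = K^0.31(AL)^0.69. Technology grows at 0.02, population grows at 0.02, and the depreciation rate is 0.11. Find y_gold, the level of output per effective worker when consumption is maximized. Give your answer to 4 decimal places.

y_gold ≈ 1.3856

n + g + δ = 0.02 + 0.02 + 0.11 = 0.15.
Setting f'(k) = n+g+δ gives 0.31·k^(0.31−1) = 0.15, hence k_gold = (0.31/0.15)^(1/0.69) ≈ 2.8636.
Output: y_gold = k_gold^0.31 = 2.8636^0.31 ≈ 1.3856.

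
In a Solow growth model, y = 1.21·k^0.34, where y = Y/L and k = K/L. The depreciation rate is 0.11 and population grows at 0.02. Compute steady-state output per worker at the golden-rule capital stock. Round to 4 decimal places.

Capital per worker breaks even when investment replaces (n + δ)·k; here n + δ = 0.13.
Maximizing c = f(k) − (n+δ)·k gives f'(k) = n+δ, i.e. 0.34·1.21·k^(0.34−1) = 0.13, so k_gold = (0.34·1.21/0.13)^(1/0.66) ≈ 5.7288.
Output: y_gold = 1.21·k_gold^0.34 = 1.21·5.7288^0.34 ≈ 2.1904.

y_gold ≈ 2.1904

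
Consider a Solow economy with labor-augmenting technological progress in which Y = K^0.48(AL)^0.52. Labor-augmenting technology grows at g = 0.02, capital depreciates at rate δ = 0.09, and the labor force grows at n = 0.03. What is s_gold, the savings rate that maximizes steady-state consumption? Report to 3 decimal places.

s_gold = 0.480

n + g + δ = 0.03 + 0.02 + 0.09 = 0.14.
At the golden rule MPK = n+g+δ, and in any Cobb-Douglas steady state s = (n+g+δ)·k/y = MPK·k/y = capital's share 0.48.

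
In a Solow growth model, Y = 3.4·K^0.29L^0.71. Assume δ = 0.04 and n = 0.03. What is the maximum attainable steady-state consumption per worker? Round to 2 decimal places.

Break-even investment rate: n + δ = 0.03 + 0.04 = 0.07.
Setting f'(k) = n+δ gives 0.29·3.4·k^(0.29−1) = 0.07, hence k_gold = (0.29·3.4/0.07)^(1/0.71) ≈ 41.4953.
y_gold = 3.4·41.4953^0.29 ≈ 10.0161.
c_gold = y_gold − (n+δ)·k_gold = 10.0161 − 0.07·41.4953 ≈ 7.1114.

c_gold ≈ 7.11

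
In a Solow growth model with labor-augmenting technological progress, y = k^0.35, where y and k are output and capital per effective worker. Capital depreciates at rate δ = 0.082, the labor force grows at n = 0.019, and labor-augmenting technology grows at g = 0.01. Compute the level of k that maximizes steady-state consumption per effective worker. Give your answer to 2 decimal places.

k_gold ≈ 5.85

The effective depreciation rate is n + g + δ = 0.019 + 0.01 + 0.082 = 0.111.
At the golden rule the marginal product of capital equals n+g+δ: 0.35·k^(0.35−1) = 0.111. Solving, k_gold = (0.35/0.111)^(1/0.65) ≈ 5.8519.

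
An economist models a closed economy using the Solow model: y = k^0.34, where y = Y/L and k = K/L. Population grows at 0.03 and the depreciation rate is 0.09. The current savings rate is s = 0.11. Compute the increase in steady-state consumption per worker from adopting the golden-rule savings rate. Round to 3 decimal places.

Break-even investment rate: n + δ = 0.03 + 0.09 = 0.12.
Current steady state (s = 0.11): k* = (0.11/0.12)^(1/0.66) ≈ 0.8765, y* = 0.8765^0.34 ≈ 0.9562, c* = (1−0.11)·0.9562 ≈ 0.8510.
At the golden rule the marginal product of capital equals n+δ: 0.34·k^(0.34−1) = 0.12. Solving, k_gold = (0.34/0.12)^(1/0.66) ≈ 4.8451.
y_gold = 4.8451^0.34 ≈ 1.7100, c_gold = y_gold − 0.12·k_gold ≈ 1.1286.
Gain: Δc = 1.1286 − 0.8510 ≈ 0.2776.

Δc ≈ 0.278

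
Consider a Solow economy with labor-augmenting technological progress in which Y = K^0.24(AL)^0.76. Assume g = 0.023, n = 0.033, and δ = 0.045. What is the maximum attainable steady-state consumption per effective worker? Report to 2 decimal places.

c_gold ≈ 1.00

Break-even investment rate: n + g + δ = 0.033 + 0.023 + 0.045 = 0.101.
At the golden rule the marginal product of capital equals n+g+δ: 0.24·k^(0.24−1) = 0.101. Solving, k_gold = (0.24/0.101)^(1/0.76) ≈ 3.1231.
y_gold = 3.1231^0.24 ≈ 1.3143.
c_gold = y_gold − (n+g+δ)·k_gold = 1.3143 − 0.101·3.1231 ≈ 0.9989.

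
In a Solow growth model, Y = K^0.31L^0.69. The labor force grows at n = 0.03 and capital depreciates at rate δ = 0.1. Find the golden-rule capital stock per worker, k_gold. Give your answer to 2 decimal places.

Capital per worker breaks even when investment replaces (n + δ)·k; here n + δ = 0.13.
Maximizing c = f(k) − (n+δ)·k gives f'(k) = n+δ, i.e. 0.31·k^(0.31−1) = 0.13, so k_gold = (0.31/0.13)^(1/0.69) ≈ 3.5236.

k_gold ≈ 3.52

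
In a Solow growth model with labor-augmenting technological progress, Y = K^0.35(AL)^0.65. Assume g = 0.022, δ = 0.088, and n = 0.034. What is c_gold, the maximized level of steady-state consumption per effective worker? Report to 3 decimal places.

c_gold ≈ 1.049

Break-even investment rate: n + g + δ = 0.034 + 0.022 + 0.088 = 0.144.
Setting f'(k) = n+g+δ gives 0.35·k^(0.35−1) = 0.144, hence k_gold = (0.35/0.144)^(1/0.65) ≈ 3.9210.
y_gold = 3.9210^0.35 ≈ 1.6132.
c_gold = y_gold − (n+g+δ)·k_gold = 1.6132 − 0.144·3.9210 ≈ 1.0486.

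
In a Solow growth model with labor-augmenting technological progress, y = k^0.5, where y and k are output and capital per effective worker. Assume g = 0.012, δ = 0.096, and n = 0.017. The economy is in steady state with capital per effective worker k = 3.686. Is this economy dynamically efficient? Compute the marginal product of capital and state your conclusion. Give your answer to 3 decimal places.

Capital per effective worker breaks even when investment replaces (n + g + δ)·k; here n + g + δ = 0.125.
MPK = 0.5·k^(0.5−1) = 0.5·3.686^(-0.5) ≈ 0.2604.
MPK > 0.125, so the economy is dynamically efficient (under-saving).

dynamically efficient; MPK ≈ 0.260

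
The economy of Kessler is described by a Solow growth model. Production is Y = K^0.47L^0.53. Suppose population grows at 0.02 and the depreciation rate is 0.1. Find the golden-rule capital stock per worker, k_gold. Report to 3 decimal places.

k_gold ≈ 13.143

n + δ = 0.02 + 0.1 = 0.12.
Golden rule sets MPK = n+δ: 0.47·k^(0.47−1) = 0.12, so k_gold = (0.47/0.12)^(1/0.53) ≈ 13.1435.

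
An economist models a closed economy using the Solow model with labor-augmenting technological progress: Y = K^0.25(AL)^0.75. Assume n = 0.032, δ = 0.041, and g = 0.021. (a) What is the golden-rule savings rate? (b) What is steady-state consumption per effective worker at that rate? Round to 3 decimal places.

(a) s_gold = 0.250; (b) c_gold ≈ 1.039

Break-even investment rate: n + g + δ = 0.032 + 0.021 + 0.041 = 0.094.
For Cobb-Douglas, s_gold equals capital's share: s_gold = 0.25.
Golden rule sets MPK = n+g+δ: 0.25·k^(0.25−1) = 0.094, so k_gold = (0.25/0.094)^(1/0.75) ≈ 3.6848.
y_gold = 3.6848^0.25 ≈ 1.3855; c_gold = (1−0.25)·y_gold ≈ 1.0391.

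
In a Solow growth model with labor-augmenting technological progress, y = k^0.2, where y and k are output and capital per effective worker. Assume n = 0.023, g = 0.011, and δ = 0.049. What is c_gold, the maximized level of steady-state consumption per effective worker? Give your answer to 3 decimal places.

c_gold ≈ 0.997

The effective depreciation rate is n + g + δ = 0.023 + 0.011 + 0.049 = 0.083.
At the golden rule the marginal product of capital equals n+g+δ: 0.2·k^(0.2−1) = 0.083. Solving, k_gold = (0.2/0.083)^(1/0.8) ≈ 3.0022.
y_gold = 3.0022^0.2 ≈ 1.2459.
c_gold = y_gold − (n+g+δ)·k_gold = 1.2459 − 0.083·3.0022 ≈ 0.9967.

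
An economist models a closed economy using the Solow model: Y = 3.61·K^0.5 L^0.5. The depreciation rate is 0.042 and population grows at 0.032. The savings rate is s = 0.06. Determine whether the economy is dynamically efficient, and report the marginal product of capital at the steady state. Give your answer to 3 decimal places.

dynamically efficient; MPK ≈ 0.617

n + δ = 0.032 + 0.042 = 0.074.
Steady-state k*: s·A·k^0.5 = 0.074·k gives k* = (0.06·3.61/0.074)^(1/0.5) ≈ 8.5675.
MPK = 0.5·3.61·8.5675^(-0.5) ≈ 0.6167.
MPK > n+δ = 0.074, so the economy is dynamically efficient (under-saving).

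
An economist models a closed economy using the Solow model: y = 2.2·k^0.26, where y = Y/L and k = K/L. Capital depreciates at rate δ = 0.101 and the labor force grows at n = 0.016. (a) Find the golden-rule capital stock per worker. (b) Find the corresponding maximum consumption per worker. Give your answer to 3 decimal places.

The effective depreciation rate is n + δ = 0.016 + 0.101 = 0.117.
Maximizing c = f(k) − (n+δ)·k gives f'(k) = n+δ, i.e. 0.26·2.2·k^(0.26−1) = 0.117, so k_gold = (0.26·2.2/0.117)^(1/0.74) ≈ 8.5382.
y_gold = 2.2·8.5382^0.26 ≈ 3.8422; c_gold = y_gold − 0.117·k_gold ≈ 2.8432.

(a) k_gold ≈ 8.538; (b) c_gold ≈ 2.843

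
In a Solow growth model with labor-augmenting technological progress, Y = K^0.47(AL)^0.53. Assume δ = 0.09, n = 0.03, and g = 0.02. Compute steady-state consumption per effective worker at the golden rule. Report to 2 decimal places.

n + g + δ = 0.03 + 0.02 + 0.09 = 0.14.
At the golden rule the marginal product of capital equals n+g+δ: 0.47·k^(0.47−1) = 0.14. Solving, k_gold = (0.47/0.14)^(1/0.53) ≈ 9.8264.
y_gold = 9.8264^0.47 ≈ 2.9270.
c_gold = y_gold − (n+g+δ)·k_gold = 2.9270 − 0.14·9.8264 ≈ 1.5513.

c_gold ≈ 1.55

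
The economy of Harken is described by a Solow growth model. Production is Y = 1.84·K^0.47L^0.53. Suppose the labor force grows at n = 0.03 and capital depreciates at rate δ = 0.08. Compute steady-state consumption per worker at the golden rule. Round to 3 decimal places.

c_gold ≈ 6.071

The effective depreciation rate is n + δ = 0.03 + 0.08 = 0.11.
Golden rule sets MPK = n+δ: 0.47·1.84·k^(0.47−1) = 0.11, so k_gold = (0.47·1.84/0.11)^(1/0.53) ≈ 48.9402.
y_gold = 1.84·48.9402^0.47 ≈ 11.4541.
c_gold = y_gold − (n+δ)·k_gold = 11.4541 − 0.11·48.9402 ≈ 6.0707.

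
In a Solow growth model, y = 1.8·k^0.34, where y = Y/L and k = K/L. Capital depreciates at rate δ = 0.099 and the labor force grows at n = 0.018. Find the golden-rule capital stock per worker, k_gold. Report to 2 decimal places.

k_gold ≈ 12.27

n + δ = 0.018 + 0.099 = 0.117.
Golden rule sets MPK = n+δ: 0.34·1.8·k^(0.34−1) = 0.117, so k_gold = (0.34·1.8/0.117)^(1/0.66) ≈ 12.2669.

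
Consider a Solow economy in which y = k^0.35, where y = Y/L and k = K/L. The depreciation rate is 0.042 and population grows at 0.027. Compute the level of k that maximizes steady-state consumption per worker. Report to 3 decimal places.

Break-even investment rate: n + δ = 0.027 + 0.042 = 0.069.
At the golden rule the marginal product of capital equals n+δ: 0.35·k^(0.35−1) = 0.069. Solving, k_gold = (0.35/0.069)^(1/0.65) ≈ 12.1605.

k_gold ≈ 12.161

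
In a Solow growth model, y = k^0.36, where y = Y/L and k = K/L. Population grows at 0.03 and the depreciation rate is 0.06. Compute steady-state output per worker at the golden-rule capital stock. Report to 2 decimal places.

The effective depreciation rate is n + δ = 0.03 + 0.06 = 0.09.
Setting f'(k) = n+δ gives 0.36·k^(0.36−1) = 0.09, hence k_gold = (0.36/0.09)^(1/0.64) ≈ 8.7241.
Output: y_gold = k_gold^0.36 = 8.7241^0.36 ≈ 2.1810.

y_gold ≈ 2.18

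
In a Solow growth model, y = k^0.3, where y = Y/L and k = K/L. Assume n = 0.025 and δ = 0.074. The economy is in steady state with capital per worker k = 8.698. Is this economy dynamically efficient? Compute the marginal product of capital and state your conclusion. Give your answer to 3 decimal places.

dynamically inefficient; MPK ≈ 0.066

Break-even investment rate: n + δ = 0.025 + 0.074 = 0.099.
MPK = 0.3·k^(0.3−1) = 0.3·8.698^(-0.7) ≈ 0.0660.
MPK < 0.099, so the economy is dynamically inefficient (over-saving).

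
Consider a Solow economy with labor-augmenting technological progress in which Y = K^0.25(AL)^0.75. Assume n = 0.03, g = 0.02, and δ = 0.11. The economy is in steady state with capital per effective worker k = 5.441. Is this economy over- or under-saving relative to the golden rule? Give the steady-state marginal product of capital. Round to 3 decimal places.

over-saving; MPK ≈ 0.070

The effective depreciation rate is n + g + δ = 0.03 + 0.02 + 0.11 = 0.16.
MPK = 0.25·k^(0.25−1) = 0.25·5.441^(-0.75) ≈ 0.0702.
MPK < 0.16, so the economy is dynamically inefficient (over-saving).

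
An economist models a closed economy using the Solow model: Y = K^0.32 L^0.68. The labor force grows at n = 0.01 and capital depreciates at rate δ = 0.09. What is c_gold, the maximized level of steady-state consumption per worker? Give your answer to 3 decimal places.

n + δ = 0.01 + 0.09 = 0.1.
At the golden rule the marginal product of capital equals n+δ: 0.32·k^(0.32−1) = 0.1. Solving, k_gold = (0.32/0.1)^(1/0.68) ≈ 5.5318.
y_gold = 5.5318^0.32 ≈ 1.7287.
c_gold = y_gold − (n+δ)·k_gold = 1.7287 − 0.1·5.5318 ≈ 1.1755.

c_gold ≈ 1.176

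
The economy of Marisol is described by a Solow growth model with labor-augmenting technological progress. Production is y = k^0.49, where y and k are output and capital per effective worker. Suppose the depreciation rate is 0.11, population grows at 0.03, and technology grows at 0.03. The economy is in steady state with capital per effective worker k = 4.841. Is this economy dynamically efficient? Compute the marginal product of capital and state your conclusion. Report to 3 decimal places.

dynamically efficient; MPK ≈ 0.219

n + g + δ = 0.03 + 0.03 + 0.11 = 0.17.
MPK = 0.49·k^(0.49−1) = 0.49·4.841^(-0.51) ≈ 0.2192.
MPK > 0.17, so the economy is dynamically efficient (under-saving).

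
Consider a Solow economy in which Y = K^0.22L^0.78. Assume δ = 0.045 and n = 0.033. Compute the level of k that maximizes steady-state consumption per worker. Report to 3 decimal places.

The effective depreciation rate is n + δ = 0.033 + 0.045 = 0.078.
Golden rule sets MPK = n+δ: 0.22·k^(0.22−1) = 0.078, so k_gold = (0.22/0.078)^(1/0.78) ≈ 3.7787.

k_gold ≈ 3.779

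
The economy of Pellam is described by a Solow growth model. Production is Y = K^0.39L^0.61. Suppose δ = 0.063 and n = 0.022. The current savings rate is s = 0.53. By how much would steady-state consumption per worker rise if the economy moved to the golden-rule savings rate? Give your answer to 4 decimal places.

Δc ≈ 0.1011

The effective depreciation rate is n + δ = 0.022 + 0.063 = 0.085.
Current steady state (s = 0.53): k* = (0.53/0.085)^(1/0.61) ≈ 20.0930, y* = 20.0930^0.39 ≈ 3.2225, c* = (1−0.53)·3.2225 ≈ 1.5146.
Golden rule sets MPK = n+δ: 0.39·k^(0.39−1) = 0.085, so k_gold = (0.39/0.085)^(1/0.61) ≈ 12.1525.
y_gold = 12.1525^0.39 ≈ 2.6486, c_gold = y_gold − 0.085·k_gold ≈ 1.6157.
Gain: Δc = 1.6157 − 1.5146 ≈ 0.1011.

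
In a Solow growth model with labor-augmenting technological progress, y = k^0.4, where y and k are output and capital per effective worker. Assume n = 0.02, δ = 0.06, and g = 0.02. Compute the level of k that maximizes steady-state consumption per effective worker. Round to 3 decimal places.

k_gold ≈ 10.079

Break-even investment rate: n + g + δ = 0.02 + 0.02 + 0.06 = 0.1.
At the golden rule the marginal product of capital equals n+g+δ: 0.4·k^(0.4−1) = 0.1. Solving, k_gold = (0.4/0.1)^(1/0.6) ≈ 10.0794.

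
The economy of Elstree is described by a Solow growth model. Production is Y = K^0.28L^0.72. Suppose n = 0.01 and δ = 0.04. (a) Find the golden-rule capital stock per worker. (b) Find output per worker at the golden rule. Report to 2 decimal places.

Break-even investment rate: n + δ = 0.01 + 0.04 = 0.05.
Golden rule sets MPK = n+δ: 0.28·k^(0.28−1) = 0.05, so k_gold = (0.28/0.05)^(1/0.72) ≈ 10.9433.
y_gold = 10.9433^0.28 ≈ 1.9542.

(a) k_gold ≈ 10.94; (b) y_gold ≈ 1.95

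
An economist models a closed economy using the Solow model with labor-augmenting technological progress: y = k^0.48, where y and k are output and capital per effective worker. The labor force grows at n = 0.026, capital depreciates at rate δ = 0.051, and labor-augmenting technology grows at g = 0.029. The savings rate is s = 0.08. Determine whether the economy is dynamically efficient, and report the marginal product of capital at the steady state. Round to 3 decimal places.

dynamically efficient; MPK ≈ 0.636

n + g + δ = 0.026 + 0.029 + 0.051 = 0.106.
Steady-state k*: s·k^0.48 = 0.106·k gives k* = (0.08/0.106)^(1/0.52) ≈ 0.5821.
MPK = 0.48·0.5821^(-0.52) ≈ 0.6360.
MPK > n+g+δ = 0.106, so the economy is dynamically efficient (under-saving).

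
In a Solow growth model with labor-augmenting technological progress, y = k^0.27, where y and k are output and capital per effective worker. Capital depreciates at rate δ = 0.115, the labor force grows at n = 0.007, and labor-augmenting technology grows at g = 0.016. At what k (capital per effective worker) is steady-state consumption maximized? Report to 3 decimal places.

n + g + δ = 0.007 + 0.016 + 0.115 = 0.138.
Maximizing c = f(k) − (n+g+δ)·k gives f'(k) = n+g+δ, i.e. 0.27·k^(0.27−1) = 0.138, so k_gold = (0.27/0.138)^(1/0.73) ≈ 2.5078.

k_gold ≈ 2.508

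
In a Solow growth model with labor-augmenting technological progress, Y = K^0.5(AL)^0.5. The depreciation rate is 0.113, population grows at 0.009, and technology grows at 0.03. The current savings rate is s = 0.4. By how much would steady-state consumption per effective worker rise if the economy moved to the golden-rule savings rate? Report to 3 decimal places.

Δc ≈ 0.066

n + g + δ = 0.009 + 0.03 + 0.113 = 0.152.
Current steady state (s = 0.4): k* = (0.4/0.152)^(1/0.5) ≈ 6.9252, y* = 6.9252^0.5 ≈ 2.6316, c* = (1−0.4)·2.6316 ≈ 1.5789.
Golden rule sets MPK = n+g+δ: 0.5·k^(0.5−1) = 0.152, so k_gold = (0.5/0.152)^(1/0.5) ≈ 10.8206.
y_gold = 10.8206^0.5 ≈ 3.2895, c_gold = y_gold − 0.152·k_gold ≈ 1.6447.
Gain: Δc = 1.6447 − 1.5789 ≈ 0.0658.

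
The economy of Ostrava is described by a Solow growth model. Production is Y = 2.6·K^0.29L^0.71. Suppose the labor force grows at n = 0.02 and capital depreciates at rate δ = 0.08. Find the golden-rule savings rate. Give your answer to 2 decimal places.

s_gold = 0.29

Capital per worker breaks even when investment replaces (n + δ)·k; here n + δ = 0.1.
At the golden rule MPK = n+δ, and in any Cobb-Douglas steady state s = (n+δ)·k/y = MPK·k/y = capital's share 0.29.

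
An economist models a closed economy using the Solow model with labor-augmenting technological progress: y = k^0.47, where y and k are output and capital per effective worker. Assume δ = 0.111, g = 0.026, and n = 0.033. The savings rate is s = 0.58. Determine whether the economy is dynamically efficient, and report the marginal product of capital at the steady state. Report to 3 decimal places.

Capital per effective worker breaks even when investment replaces (n + g + δ)·k; here n + g + δ = 0.17.
Steady-state k*: s·k^0.47 = 0.17·k gives k* = (0.58/0.17)^(1/0.53) ≈ 10.1303.
MPK = 0.47·10.1303^(-0.53) ≈ 0.1378.
MPK < n+g+δ = 0.17, so the economy is dynamically inefficient (over-saving).

dynamically inefficient; MPK ≈ 0.138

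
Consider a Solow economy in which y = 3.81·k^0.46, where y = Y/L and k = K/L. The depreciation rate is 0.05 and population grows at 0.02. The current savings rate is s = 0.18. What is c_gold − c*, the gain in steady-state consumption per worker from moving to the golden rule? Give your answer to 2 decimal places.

Capital per worker breaks even when investment replaces (n + δ)·k; here n + δ = 0.07.
Current steady state (s = 0.18): k* = (0.18·3.81/0.07)^(1/0.54) ≈ 68.4494, y* = 3.81·68.4494^0.46 ≈ 26.6192, c* = (1−0.18)·26.6192 ≈ 21.8277.
At the golden rule the marginal product of capital equals n+δ: 0.46·3.81·k^(0.46−1) = 0.07. Solving, k_gold = (0.46·3.81/0.07)^(1/0.54) ≈ 389.0199.
y_gold = 3.81·389.0199^0.46 ≈ 59.1987, c_gold = y_gold − 0.07·k_gold ≈ 31.9673.
Gain: Δc = 31.9673 − 21.8277 ≈ 10.1395.

Δc ≈ 10.14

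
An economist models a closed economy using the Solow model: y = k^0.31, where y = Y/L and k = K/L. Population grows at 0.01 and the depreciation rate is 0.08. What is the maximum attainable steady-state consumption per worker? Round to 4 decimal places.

c_gold ≈ 1.2027

Capital per worker breaks even when investment replaces (n + δ)·k; here n + δ = 0.09.
Golden rule sets MPK = n+δ: 0.31·k^(0.31−1) = 0.09, so k_gold = (0.31/0.09)^(1/0.69) ≈ 6.0039.
y_gold = 6.0039^0.31 ≈ 1.7431.
c_gold = y_gold − (n+δ)·k_gold = 1.7431 − 0.09·6.0039 ≈ 1.2027.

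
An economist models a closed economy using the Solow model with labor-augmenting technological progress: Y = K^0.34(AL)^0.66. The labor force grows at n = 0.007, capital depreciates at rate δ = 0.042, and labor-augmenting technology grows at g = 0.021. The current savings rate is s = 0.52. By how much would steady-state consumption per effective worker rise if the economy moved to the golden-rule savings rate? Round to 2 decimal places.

n + g + δ = 0.007 + 0.021 + 0.042 = 0.07.
Current steady state (s = 0.52): k* = (0.52/0.07)^(1/0.66) ≈ 20.8715, y* = 20.8715^0.34 ≈ 2.8096, c* = (1−0.52)·2.8096 ≈ 1.3486.
Setting f'(k) = n+g+δ gives 0.34·k^(0.34−1) = 0.07, hence k_gold = (0.34/0.07)^(1/0.66) ≈ 10.9641.
y_gold = 10.9641^0.34 ≈ 2.2573, c_gold = y_gold − 0.07·k_gold ≈ 1.4898.
Gain: Δc = 1.4898 − 1.3486 ≈ 0.1412.

Δc ≈ 0.14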